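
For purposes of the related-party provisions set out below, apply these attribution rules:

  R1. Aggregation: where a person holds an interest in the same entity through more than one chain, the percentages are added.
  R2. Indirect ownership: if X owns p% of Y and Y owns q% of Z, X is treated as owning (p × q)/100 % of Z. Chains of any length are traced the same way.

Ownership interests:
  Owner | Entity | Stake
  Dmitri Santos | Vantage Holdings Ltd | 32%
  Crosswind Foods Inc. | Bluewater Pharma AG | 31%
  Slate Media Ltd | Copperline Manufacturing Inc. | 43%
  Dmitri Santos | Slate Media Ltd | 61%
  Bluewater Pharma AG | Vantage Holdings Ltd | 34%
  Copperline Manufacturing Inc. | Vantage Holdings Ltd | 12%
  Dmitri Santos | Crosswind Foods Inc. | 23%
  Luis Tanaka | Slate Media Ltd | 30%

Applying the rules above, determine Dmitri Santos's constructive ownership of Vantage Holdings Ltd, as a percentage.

37.5718%

Chain via Slate Media Ltd → Copperline Manufacturing Inc. (R2): 61% × 43% × 12% = 3.1476% of Vantage Holdings Ltd.
Chain via Crosswind Foods Inc. → Bluewater Pharma AG (R2): 23% × 31% × 34% = 2.4242% of Vantage Holdings Ltd.
Direct interest in Vantage Holdings Ltd: 32%.
Aggregating (R1): 3.1476% + 2.4242% + 32% = 37.5718%.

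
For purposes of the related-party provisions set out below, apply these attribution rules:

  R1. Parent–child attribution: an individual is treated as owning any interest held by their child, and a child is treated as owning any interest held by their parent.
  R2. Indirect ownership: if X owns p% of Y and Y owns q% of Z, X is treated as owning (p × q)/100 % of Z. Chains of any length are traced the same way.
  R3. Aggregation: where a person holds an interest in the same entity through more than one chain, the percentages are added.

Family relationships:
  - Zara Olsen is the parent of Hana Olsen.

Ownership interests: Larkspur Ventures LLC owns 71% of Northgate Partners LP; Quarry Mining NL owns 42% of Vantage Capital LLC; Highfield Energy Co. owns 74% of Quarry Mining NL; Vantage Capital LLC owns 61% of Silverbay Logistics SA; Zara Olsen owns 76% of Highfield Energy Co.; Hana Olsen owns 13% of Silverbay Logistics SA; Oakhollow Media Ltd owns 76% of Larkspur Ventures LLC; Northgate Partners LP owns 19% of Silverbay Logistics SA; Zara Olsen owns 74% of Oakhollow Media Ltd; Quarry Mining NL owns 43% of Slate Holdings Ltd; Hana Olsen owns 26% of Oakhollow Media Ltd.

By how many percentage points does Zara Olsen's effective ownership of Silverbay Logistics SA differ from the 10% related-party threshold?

27.661088

By parent–child attribution (R1), Zara Olsen is treated as also owning Hana Olsen's interest in Oakhollow Media Ltd, giving 74% + 26% = 100%.
By parent–child attribution (R1), Zara Olsen is treated as owning Hana Olsen's 13% interest in Silverbay Logistics SA.
Chain via Highfield Energy Co. → Quarry Mining NL → Vantage Capital LLC (R2): 76% × 74% × 42% × 61% = 14.408688% of Silverbay Logistics SA.
Chain via Oakhollow Media Ltd → Larkspur Ventures LLC → Northgate Partners LP (R2): 100% × 76% × 71% × 19% = 10.2524% of Silverbay Logistics SA.
Direct interest in Silverbay Logistics SA: 13%.
Aggregating (R3): 14.408688% + 10.2524% + 13% = 37.661088%.
37.661088% exceeds the 10% threshold by 27.661088 percentage points.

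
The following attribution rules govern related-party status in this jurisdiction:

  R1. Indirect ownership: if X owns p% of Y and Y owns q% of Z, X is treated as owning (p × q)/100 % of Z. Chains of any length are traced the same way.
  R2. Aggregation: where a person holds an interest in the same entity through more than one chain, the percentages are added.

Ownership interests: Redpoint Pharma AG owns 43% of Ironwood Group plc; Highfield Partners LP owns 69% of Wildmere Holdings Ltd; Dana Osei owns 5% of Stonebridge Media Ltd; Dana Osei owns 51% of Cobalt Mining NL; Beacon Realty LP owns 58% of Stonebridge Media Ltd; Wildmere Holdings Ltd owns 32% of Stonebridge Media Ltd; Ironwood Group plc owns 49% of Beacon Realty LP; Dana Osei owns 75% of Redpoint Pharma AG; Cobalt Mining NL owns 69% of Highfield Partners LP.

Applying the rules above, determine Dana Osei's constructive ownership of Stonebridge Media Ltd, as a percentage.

Chain via Cobalt Mining NL → Highfield Partners LP → Wildmere Holdings Ltd (R1): 51% × 69% × 69% × 32% = 7.769952% of Stonebridge Media Ltd.
Chain via Redpoint Pharma AG → Ironwood Group plc → Beacon Realty LP (R1): 75% × 43% × 49% × 58% = 9.16545% of Stonebridge Media Ltd.
Direct interest in Stonebridge Media Ltd: 5%.
Aggregating (R2): 7.769952% + 9.16545% + 5% = 21.935402%.

21.935402%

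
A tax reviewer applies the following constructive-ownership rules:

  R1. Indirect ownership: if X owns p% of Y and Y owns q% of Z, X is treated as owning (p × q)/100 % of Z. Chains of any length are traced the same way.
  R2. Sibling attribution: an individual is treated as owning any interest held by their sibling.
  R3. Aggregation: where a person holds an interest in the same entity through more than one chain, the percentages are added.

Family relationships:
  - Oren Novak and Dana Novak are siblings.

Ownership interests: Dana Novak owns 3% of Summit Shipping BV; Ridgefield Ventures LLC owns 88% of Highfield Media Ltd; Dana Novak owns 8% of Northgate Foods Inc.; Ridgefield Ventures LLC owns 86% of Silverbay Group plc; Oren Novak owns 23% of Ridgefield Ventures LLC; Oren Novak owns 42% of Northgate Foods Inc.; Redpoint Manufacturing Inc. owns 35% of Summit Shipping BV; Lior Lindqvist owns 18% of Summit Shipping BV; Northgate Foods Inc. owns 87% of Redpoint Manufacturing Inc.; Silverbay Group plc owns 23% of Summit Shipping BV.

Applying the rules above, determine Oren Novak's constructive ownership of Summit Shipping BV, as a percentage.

By sibling attribution (R2), Oren Novak is treated as also owning Dana Novak's interest in Northgate Foods Inc, giving 42% + 8% = 50%.
By sibling attribution (R2), Oren Novak is treated as owning Dana Novak's 3% interest in Summit Shipping BV.
Chain via Northgate Foods Inc. → Redpoint Manufacturing Inc. (R1): 50% × 87% × 35% = 15.225% of Summit Shipping BV.
Chain via Ridgefield Ventures LLC → Silverbay Group plc (R1): 23% × 86% × 23% = 4.5494% of Summit Shipping BV.
Direct interest in Summit Shipping BV: 3%.
Aggregating (R3): 15.225% + 4.5494% + 3% = 22.7744%.

22.7744%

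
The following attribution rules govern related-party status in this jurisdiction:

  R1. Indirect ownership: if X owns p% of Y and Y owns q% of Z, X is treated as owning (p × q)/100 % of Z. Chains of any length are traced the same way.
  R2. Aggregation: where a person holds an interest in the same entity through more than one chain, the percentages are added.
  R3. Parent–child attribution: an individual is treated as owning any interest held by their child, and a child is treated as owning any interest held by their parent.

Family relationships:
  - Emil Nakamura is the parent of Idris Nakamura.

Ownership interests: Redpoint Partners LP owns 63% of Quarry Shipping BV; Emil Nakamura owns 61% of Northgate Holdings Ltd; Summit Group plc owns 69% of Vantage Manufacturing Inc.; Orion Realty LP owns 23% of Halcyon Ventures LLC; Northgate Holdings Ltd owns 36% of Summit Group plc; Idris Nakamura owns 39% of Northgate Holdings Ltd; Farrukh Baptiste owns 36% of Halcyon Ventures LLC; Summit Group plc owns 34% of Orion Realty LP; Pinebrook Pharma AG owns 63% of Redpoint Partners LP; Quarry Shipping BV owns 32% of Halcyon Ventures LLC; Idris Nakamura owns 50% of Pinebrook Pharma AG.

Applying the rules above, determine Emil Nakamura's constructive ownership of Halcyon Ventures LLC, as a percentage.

9.1656%

By parent–child attribution (R3), Emil Nakamura is treated as also owning Idris Nakamura's interest in Northgate Holdings Ltd, giving 61% + 39% = 100%.
By parent–child attribution (R3), Emil Nakamura is treated as owning Idris Nakamura's 50% interest in Pinebrook Pharma AG.
Chain via Northgate Holdings Ltd → Summit Group plc → Orion Realty LP (R1): 100% × 36% × 34% × 23% = 2.8152% of Halcyon Ventures LLC.
Chain via Pinebrook Pharma AG → Redpoint Partners LP → Quarry Shipping BV (R1): 50% × 63% × 63% × 32% = 6.3504% of Halcyon Ventures LLC.
Aggregating (R2): 2.8152% + 6.3504% = 9.1656%.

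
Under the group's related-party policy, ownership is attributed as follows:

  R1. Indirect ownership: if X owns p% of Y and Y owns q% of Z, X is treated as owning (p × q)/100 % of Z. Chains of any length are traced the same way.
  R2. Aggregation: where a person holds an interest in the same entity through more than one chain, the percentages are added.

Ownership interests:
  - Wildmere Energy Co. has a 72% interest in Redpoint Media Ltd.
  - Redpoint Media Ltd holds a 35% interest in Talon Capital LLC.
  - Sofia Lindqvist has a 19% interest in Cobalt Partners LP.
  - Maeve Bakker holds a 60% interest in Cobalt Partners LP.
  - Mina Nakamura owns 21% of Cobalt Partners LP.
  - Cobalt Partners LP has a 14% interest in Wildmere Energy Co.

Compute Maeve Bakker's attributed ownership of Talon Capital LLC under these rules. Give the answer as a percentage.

2.1168%

Chain via Cobalt Partners LP → Wildmere Energy Co. → Redpoint Media Ltd (R1): 60% × 14% × 72% × 35% = 2.1168% of Talon Capital LLC.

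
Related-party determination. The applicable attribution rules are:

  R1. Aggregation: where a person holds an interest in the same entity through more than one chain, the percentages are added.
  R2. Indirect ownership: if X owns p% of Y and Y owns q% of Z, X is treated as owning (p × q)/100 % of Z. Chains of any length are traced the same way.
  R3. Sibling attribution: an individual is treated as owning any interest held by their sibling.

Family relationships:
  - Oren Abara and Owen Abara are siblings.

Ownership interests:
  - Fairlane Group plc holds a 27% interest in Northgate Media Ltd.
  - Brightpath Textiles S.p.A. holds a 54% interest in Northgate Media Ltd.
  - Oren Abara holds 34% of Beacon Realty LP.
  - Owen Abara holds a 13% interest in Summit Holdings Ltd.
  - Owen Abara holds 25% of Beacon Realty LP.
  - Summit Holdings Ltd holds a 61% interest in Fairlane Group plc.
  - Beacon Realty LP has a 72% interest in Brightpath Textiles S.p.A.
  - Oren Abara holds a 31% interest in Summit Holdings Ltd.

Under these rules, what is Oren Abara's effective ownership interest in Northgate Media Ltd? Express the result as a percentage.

30.186%

By sibling attribution (R3), Oren Abara is treated as also owning Owen Abara's interest in Summit Holdings Ltd, giving 31% + 13% = 44%.
By sibling attribution (R3), Oren Abara is treated as also owning Owen Abara's interest in Beacon Realty LP, giving 34% + 25% = 59%.
Chain via Summit Holdings Ltd → Fairlane Group plc (R2): 44% × 61% × 27% = 7.2468% of Northgate Media Ltd.
Chain via Beacon Realty LP → Brightpath Textiles S.p.A. (R2): 59% × 72% × 54% = 22.9392% of Northgate Media Ltd.
Aggregating (R1): 7.2468% + 22.9392% = 30.186%.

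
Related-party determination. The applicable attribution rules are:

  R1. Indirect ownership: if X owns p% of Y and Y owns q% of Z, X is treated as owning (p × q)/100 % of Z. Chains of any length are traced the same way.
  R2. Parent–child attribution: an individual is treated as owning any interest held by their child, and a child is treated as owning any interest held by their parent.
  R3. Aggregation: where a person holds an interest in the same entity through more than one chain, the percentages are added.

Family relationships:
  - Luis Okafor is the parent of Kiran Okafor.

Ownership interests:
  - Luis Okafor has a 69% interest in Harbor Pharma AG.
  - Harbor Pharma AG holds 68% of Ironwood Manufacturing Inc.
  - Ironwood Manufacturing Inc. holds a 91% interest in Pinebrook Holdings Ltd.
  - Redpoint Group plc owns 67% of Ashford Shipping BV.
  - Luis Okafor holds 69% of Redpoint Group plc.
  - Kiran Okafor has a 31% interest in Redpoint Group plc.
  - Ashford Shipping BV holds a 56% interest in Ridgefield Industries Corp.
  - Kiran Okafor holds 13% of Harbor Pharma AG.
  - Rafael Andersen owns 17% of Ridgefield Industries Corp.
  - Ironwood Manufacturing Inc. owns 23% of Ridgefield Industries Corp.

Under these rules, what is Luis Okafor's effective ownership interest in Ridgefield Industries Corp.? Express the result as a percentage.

50.3448%

By parent–child attribution (R2), Luis Okafor is treated as also owning Kiran Okafor's interest in Harbor Pharma AG, giving 69% + 13% = 82%.
By parent–child attribution (R2), Luis Okafor is treated as also owning Kiran Okafor's interest in Redpoint Group plc, giving 69% + 31% = 100%.
Chain via Harbor Pharma AG → Ironwood Manufacturing Inc. (R1): 82% × 68% × 23% = 12.8248% of Ridgefield Industries Corp.
Chain via Redpoint Group plc → Ashford Shipping BV (R1): 100% × 67% × 56% = 37.52% of Ridgefield Industries Corp.
Aggregating (R3): 12.8248% + 37.52% = 50.3448%.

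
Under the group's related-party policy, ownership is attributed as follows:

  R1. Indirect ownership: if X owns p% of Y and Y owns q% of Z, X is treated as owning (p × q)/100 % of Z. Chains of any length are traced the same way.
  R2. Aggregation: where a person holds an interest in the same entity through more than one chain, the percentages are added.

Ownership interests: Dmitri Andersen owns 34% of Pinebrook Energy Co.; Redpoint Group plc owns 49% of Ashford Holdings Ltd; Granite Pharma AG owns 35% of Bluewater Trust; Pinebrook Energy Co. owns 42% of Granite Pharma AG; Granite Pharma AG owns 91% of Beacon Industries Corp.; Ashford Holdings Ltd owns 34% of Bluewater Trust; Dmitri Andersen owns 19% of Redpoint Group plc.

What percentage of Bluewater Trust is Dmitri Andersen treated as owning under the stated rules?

Chain via Redpoint Group plc → Ashford Holdings Ltd (R1): 19% × 49% × 34% = 3.1654% of Bluewater Trust.
Chain via Pinebrook Energy Co. → Granite Pharma AG (R1): 34% × 42% × 35% = 4.998% of Bluewater Trust.
Aggregating (R2): 3.1654% + 4.998% = 8.1634%.

8.1634%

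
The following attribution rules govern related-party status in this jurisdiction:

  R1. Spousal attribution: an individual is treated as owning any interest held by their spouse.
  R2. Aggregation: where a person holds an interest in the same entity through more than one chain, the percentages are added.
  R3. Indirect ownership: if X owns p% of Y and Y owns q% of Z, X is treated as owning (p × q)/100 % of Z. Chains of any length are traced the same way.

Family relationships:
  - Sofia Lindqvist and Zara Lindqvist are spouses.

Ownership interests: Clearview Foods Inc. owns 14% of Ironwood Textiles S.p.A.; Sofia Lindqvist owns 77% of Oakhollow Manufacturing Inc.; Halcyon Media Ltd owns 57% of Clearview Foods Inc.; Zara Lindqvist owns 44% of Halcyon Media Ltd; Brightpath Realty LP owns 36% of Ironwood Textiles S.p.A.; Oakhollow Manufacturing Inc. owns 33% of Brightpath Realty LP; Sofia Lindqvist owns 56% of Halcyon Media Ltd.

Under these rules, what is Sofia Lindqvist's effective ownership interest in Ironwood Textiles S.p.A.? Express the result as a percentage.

17.1276%

By spousal attribution (R1), Sofia Lindqvist is treated as also owning Zara Lindqvist's interest in Halcyon Media Ltd, giving 56% + 44% = 100%.
Chain via Oakhollow Manufacturing Inc. → Brightpath Realty LP (R3): 77% × 33% × 36% = 9.1476% of Ironwood Textiles S.p.A.
Chain via Halcyon Media Ltd → Clearview Foods Inc. (R3): 100% × 57% × 14% = 7.98% of Ironwood Textiles S.p.A.
Aggregating (R2): 9.1476% + 7.98% = 17.1276%.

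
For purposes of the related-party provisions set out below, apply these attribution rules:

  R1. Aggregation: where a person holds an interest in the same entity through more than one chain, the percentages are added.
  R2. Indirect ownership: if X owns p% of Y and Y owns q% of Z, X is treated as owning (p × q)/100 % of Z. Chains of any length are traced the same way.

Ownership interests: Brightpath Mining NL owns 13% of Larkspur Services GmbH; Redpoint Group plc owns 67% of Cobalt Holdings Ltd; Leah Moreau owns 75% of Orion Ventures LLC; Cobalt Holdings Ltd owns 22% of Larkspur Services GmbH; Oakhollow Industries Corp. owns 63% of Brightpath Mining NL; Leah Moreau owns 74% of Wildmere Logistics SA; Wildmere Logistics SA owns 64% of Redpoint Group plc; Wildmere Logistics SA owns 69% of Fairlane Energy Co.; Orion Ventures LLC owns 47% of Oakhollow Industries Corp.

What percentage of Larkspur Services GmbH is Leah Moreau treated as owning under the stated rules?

9.867839%

Chain via Wildmere Logistics SA → Redpoint Group plc → Cobalt Holdings Ltd (R2): 74% × 64% × 67% × 22% = 6.980864% of Larkspur Services GmbH.
Chain via Orion Ventures LLC → Oakhollow Industries Corp. → Brightpath Mining NL (R2): 75% × 47% × 63% × 13% = 2.886975% of Larkspur Services GmbH.
Aggregating (R1): 6.980864% + 2.886975% = 9.867839%.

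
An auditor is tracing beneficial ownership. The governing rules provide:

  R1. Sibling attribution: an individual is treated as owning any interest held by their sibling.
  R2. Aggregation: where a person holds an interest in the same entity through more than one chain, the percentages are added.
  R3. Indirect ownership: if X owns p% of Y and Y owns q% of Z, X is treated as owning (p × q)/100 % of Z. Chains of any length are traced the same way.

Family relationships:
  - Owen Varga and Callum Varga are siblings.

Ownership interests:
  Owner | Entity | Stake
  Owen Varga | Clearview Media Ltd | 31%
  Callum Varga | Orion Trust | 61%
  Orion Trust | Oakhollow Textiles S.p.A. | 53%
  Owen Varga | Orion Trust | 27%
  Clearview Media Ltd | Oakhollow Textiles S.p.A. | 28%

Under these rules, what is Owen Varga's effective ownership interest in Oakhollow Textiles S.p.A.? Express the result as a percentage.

By sibling attribution (R1), Owen Varga is treated as also owning Callum Varga's interest in Orion Trust, giving 27% + 61% = 88%.
Chain via Clearview Media Ltd (R3): 31% × 28% = 8.68% of Oakhollow Textiles S.p.A.
Chain via Orion Trust (R3): 88% × 53% = 46.64% of Oakhollow Textiles S.p.A.
Aggregating (R2): 8.68% + 46.64% = 55.32%.

55.32%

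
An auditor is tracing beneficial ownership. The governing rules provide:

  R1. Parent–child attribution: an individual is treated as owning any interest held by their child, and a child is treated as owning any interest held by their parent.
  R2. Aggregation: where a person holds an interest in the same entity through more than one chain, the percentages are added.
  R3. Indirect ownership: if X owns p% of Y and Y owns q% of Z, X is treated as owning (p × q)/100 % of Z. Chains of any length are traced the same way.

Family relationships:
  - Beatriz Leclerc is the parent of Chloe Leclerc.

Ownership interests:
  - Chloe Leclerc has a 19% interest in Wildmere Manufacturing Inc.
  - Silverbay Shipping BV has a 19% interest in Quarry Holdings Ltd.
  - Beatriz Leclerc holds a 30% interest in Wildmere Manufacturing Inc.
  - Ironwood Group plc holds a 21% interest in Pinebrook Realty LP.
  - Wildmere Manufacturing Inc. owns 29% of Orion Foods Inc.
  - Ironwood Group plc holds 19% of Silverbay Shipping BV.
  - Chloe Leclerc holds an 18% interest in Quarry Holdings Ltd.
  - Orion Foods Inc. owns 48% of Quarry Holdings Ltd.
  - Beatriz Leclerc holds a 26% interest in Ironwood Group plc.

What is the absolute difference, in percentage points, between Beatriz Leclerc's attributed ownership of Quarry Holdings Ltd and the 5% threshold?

By parent–child attribution (R1), Beatriz Leclerc is treated as also owning Chloe Leclerc's interest in Wildmere Manufacturing Inc, giving 30% + 19% = 49%.
By parent–child attribution (R1), Beatriz Leclerc is treated as owning Chloe Leclerc's 18% interest in Quarry Holdings Ltd.
Chain via Ironwood Group plc → Silverbay Shipping BV (R3): 26% × 19% × 19% = 0.9386% of Quarry Holdings Ltd.
Chain via Wildmere Manufacturing Inc. → Orion Foods Inc. (R3): 49% × 29% × 48% = 6.8208% of Quarry Holdings Ltd.
Direct interest in Quarry Holdings Ltd: 18%.
Aggregating (R2): 0.9386% + 6.8208% + 18% = 25.7594%.
25.7594% exceeds the 5% threshold by 20.7594 percentage points.

20.7594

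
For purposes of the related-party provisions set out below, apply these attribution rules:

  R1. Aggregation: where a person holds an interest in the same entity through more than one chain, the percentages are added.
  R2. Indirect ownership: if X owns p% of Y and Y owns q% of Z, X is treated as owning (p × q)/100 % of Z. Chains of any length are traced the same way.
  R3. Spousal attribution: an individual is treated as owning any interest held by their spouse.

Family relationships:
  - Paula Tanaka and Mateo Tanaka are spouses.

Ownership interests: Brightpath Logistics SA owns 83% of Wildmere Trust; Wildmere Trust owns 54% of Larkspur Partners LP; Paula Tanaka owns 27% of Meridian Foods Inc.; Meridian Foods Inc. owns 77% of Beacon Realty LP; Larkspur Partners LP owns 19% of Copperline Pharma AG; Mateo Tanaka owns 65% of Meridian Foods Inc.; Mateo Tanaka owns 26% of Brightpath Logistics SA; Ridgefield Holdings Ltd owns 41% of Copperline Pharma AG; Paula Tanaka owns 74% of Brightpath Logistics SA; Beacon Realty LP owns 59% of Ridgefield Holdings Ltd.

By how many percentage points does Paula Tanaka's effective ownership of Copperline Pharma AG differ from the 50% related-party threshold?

By spousal attribution (R3), Paula Tanaka is treated as also owning Mateo Tanaka's interest in Brightpath Logistics SA, giving 74% + 26% = 100%.
By spousal attribution (R3), Paula Tanaka is treated as also owning Mateo Tanaka's interest in Meridian Foods Inc, giving 27% + 65% = 92%.
Chain via Brightpath Logistics SA → Wildmere Trust → Larkspur Partners LP (R2): 100% × 83% × 54% × 19% = 8.5158% of Copperline Pharma AG.
Chain via Meridian Foods Inc. → Beacon Realty LP → Ridgefield Holdings Ltd (R2): 92% × 77% × 59% × 41% = 17.136196% of Copperline Pharma AG.
Aggregating (R1): 8.5158% + 17.136196% = 25.651996%.
25.651996% falls short of the 50% threshold by 24.348004 percentage points.

24.348004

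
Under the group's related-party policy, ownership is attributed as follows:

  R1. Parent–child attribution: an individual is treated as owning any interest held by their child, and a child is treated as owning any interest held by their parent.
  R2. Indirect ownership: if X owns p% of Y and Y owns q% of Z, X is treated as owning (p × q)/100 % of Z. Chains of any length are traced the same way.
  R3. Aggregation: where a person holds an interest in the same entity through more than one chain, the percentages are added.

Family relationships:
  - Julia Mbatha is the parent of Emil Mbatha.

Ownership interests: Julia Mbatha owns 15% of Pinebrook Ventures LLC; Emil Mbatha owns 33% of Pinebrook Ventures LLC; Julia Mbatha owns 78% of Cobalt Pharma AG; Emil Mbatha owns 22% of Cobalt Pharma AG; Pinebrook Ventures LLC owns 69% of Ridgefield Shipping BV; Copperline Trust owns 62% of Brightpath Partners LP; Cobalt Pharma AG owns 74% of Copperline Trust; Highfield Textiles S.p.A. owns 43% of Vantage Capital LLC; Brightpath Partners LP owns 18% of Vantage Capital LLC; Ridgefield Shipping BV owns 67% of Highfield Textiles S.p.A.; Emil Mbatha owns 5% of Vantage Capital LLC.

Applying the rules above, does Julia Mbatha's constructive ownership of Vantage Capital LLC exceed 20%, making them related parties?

By parent–child attribution (R1), Julia Mbatha is treated as also owning Emil Mbatha's interest in Pinebrook Ventures LLC, giving 15% + 33% = 48%.
By parent–child attribution (R1), Julia Mbatha is treated as also owning Emil Mbatha's interest in Cobalt Pharma AG, giving 78% + 22% = 100%.
By parent–child attribution (R1), Julia Mbatha is treated as owning Emil Mbatha's 5% interest in Vantage Capital LLC.
Chain via Pinebrook Ventures LLC → Ridgefield Shipping BV → Highfield Textiles S.p.A. (R2): 48% × 69% × 67% × 43% = 9.541872% of Vantage Capital LLC.
Chain via Cobalt Pharma AG → Copperline Trust → Brightpath Partners LP (R2): 100% × 74% × 62% × 18% = 8.2584% of Vantage Capital LLC.
Direct interest in Vantage Capital LLC: 5%.
Aggregating (R3): 9.541872% + 8.2584% + 5% = 22.800272%.
22.800272% exceeds the 20% threshold, so Julia is a related party to Vantage Capital LLC.

Yes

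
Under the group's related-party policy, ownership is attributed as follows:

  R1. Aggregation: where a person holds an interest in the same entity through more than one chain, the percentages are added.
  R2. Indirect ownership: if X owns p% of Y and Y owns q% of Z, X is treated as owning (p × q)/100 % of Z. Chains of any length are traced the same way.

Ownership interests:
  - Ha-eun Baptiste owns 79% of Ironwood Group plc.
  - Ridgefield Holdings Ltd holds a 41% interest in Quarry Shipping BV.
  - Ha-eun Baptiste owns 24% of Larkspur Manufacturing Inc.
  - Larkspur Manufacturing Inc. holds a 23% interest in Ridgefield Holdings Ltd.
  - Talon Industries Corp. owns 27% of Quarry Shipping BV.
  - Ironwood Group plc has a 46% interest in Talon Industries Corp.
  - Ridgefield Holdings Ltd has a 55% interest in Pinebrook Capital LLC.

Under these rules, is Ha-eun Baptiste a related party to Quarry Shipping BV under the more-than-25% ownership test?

Chain via Larkspur Manufacturing Inc. → Ridgefield Holdings Ltd (R2): 24% × 23% × 41% = 2.2632% of Quarry Shipping BV.
Chain via Ironwood Group plc → Talon Industries Corp. (R2): 79% × 46% × 27% = 9.8118% of Quarry Shipping BV.
Aggregating (R1): 2.2632% + 9.8118% = 12.075%.
12.075% does not exceed the 25% threshold, so Ha-eun is not a related party to Quarry Shipping BV.

No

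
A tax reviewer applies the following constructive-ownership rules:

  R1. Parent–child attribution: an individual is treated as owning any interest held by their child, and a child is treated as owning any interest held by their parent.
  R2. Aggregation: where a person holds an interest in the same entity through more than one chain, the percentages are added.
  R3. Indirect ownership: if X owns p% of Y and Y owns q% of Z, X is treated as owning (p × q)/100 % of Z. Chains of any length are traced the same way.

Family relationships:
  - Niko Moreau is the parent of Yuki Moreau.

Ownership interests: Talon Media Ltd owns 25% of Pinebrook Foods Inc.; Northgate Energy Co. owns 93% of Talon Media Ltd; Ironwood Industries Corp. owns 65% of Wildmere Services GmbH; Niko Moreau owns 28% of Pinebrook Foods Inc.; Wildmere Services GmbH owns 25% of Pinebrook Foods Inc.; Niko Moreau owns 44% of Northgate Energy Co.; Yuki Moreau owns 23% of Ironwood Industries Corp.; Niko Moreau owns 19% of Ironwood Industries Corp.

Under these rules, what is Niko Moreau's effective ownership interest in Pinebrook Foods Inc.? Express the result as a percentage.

By parent–child attribution (R1), Niko Moreau is treated as also owning Yuki Moreau's interest in Ironwood Industries Corp, giving 19% + 23% = 42%.
Chain via Northgate Energy Co. → Talon Media Ltd (R3): 44% × 93% × 25% = 10.23% of Pinebrook Foods Inc.
Chain via Ironwood Industries Corp. → Wildmere Services GmbH (R3): 42% × 65% × 25% = 6.825% of Pinebrook Foods Inc.
Direct interest in Pinebrook Foods Inc: 28%.
Aggregating (R2): 10.23% + 6.825% + 28% = 45.055%.

45.055%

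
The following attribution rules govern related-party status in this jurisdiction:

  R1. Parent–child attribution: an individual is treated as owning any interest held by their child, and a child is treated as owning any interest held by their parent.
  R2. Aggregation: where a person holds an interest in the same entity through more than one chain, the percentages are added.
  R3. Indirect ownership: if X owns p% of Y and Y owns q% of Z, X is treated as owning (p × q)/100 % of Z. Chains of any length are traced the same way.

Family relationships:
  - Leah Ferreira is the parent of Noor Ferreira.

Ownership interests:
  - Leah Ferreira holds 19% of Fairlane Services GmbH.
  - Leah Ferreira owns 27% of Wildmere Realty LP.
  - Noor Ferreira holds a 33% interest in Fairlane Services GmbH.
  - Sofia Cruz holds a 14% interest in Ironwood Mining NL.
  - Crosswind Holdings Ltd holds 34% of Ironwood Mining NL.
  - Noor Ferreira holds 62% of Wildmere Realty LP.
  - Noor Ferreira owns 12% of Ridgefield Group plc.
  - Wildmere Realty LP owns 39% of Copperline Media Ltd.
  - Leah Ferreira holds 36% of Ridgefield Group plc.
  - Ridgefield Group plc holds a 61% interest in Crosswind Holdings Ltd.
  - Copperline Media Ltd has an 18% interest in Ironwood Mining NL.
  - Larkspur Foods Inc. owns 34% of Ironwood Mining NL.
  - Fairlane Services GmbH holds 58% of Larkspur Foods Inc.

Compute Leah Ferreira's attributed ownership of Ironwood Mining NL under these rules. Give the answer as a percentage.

26.4574%

By parent–child attribution (R1), Leah Ferreira is treated as also owning Noor Ferreira's interest in Fairlane Services GmbH, giving 19% + 33% = 52%.
By parent–child attribution (R1), Leah Ferreira is treated as also owning Noor Ferreira's interest in Wildmere Realty LP, giving 27% + 62% = 89%.
By parent–child attribution (R1), Leah Ferreira is treated as also owning Noor Ferreira's interest in Ridgefield Group plc, giving 36% + 12% = 48%.
Chain via Fairlane Services GmbH → Larkspur Foods Inc. (R3): 52% × 58% × 34% = 10.2544% of Ironwood Mining NL.
Chain via Wildmere Realty LP → Copperline Media Ltd (R3): 89% × 39% × 18% = 6.2478% of Ironwood Mining NL.
Chain via Ridgefield Group plc → Crosswind Holdings Ltd (R3): 48% × 61% × 34% = 9.9552% of Ironwood Mining NL.
Aggregating (R2): 10.2544% + 6.2478% + 9.9552% = 26.4574%.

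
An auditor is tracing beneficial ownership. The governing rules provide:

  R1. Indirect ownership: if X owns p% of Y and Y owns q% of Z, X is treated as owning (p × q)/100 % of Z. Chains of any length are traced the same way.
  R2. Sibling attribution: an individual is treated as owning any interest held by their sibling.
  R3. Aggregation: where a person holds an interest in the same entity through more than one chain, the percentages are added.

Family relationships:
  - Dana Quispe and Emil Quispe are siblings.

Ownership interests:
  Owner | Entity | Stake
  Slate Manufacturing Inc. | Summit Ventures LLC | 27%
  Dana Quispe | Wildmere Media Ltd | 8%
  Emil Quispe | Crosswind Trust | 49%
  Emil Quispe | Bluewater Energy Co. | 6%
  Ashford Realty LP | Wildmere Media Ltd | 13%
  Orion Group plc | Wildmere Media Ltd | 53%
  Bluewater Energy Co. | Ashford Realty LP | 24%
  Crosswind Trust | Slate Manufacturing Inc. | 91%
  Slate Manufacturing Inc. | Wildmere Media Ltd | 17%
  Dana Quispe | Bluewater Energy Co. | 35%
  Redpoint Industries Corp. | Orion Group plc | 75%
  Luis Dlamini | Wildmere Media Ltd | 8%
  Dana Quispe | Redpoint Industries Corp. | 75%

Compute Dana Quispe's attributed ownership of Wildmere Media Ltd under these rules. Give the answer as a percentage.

46.672%

By sibling attribution (R2), Dana Quispe is treated as also owning Emil Quispe's interest in Bluewater Energy Co, giving 35% + 6% = 41%.
By sibling attribution (R2), Dana Quispe is treated as owning Emil Quispe's 49% interest in Crosswind Trust.
Chain via Bluewater Energy Co. → Ashford Realty LP (R1): 41% × 24% × 13% = 1.2792% of Wildmere Media Ltd.
Chain via Redpoint Industries Corp. → Orion Group plc (R1): 75% × 75% × 53% = 29.8125% of Wildmere Media Ltd.
Direct interest in Wildmere Media Ltd: 8%.
Chain via Crosswind Trust → Slate Manufacturing Inc. (R1): 49% × 91% × 17% = 7.5803% of Wildmere Media Ltd.
Aggregating (R3): 1.2792% + 29.8125% + 8% + 7.5803% = 46.672%.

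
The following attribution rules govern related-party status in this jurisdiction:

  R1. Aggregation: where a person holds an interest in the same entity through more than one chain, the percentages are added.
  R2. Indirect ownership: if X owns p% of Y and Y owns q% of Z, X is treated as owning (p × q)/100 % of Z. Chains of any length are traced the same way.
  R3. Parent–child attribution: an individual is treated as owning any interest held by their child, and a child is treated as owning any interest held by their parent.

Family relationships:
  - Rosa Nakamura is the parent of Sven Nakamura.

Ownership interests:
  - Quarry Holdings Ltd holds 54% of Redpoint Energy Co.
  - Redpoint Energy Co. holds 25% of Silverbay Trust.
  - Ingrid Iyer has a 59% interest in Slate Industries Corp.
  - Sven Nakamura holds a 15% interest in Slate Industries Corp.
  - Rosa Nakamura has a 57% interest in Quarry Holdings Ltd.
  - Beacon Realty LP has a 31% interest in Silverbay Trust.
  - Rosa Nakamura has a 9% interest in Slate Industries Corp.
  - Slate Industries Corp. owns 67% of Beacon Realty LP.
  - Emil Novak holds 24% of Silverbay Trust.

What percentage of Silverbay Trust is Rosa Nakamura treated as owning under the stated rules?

By parent–child attribution (R3), Rosa Nakamura is treated as also owning Sven Nakamura's interest in Slate Industries Corp, giving 9% + 15% = 24%.
Chain via Quarry Holdings Ltd → Redpoint Energy Co. (R2): 57% × 54% × 25% = 7.695% of Silverbay Trust.
Chain via Slate Industries Corp. → Beacon Realty LP (R2): 24% × 67% × 31% = 4.9848% of Silverbay Trust.
Aggregating (R1): 7.695% + 4.9848% = 12.6798%.

12.6798%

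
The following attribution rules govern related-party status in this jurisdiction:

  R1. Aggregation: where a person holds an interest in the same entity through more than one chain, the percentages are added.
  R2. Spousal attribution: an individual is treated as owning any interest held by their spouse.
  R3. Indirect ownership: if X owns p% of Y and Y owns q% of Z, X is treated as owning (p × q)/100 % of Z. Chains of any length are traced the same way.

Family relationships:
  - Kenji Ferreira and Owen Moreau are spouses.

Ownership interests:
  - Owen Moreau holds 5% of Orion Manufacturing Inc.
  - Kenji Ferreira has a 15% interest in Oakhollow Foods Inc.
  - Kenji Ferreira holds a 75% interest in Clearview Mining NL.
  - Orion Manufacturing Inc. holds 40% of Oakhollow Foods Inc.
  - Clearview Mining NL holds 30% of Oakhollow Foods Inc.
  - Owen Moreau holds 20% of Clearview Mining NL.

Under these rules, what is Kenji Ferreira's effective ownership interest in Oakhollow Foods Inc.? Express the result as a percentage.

By spousal attribution (R2), Kenji Ferreira is treated as also owning Owen Moreau's interest in Clearview Mining NL, giving 75% + 20% = 95%.
By spousal attribution (R2), Kenji Ferreira is treated as owning Owen Moreau's 5% interest in Orion Manufacturing Inc.
Chain via Clearview Mining NL (R3): 95% × 30% = 28.5% of Oakhollow Foods Inc.
Direct interest in Oakhollow Foods Inc: 15%.
Chain via Orion Manufacturing Inc. (R3): 5% × 40% = 2% of Oakhollow Foods Inc.
Aggregating (R1): 28.5% + 15% + 2% = 45.5%.

45.5%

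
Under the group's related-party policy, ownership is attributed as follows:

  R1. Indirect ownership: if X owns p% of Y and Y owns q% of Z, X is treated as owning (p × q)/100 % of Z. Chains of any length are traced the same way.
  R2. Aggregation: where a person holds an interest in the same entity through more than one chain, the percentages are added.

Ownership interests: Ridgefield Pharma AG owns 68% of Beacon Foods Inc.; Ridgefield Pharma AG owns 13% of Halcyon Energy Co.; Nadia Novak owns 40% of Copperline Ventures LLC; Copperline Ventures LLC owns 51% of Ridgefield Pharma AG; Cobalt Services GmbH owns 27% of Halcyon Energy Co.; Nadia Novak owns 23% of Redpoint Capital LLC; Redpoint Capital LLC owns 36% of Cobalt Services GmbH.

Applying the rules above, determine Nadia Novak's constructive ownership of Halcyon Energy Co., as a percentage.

4.8876%

Chain via Copperline Ventures LLC → Ridgefield Pharma AG (R1): 40% × 51% × 13% = 2.652% of Halcyon Energy Co.
Chain via Redpoint Capital LLC → Cobalt Services GmbH (R1): 23% × 36% × 27% = 2.2356% of Halcyon Energy Co.
Aggregating (R2): 2.652% + 2.2356% = 4.8876%.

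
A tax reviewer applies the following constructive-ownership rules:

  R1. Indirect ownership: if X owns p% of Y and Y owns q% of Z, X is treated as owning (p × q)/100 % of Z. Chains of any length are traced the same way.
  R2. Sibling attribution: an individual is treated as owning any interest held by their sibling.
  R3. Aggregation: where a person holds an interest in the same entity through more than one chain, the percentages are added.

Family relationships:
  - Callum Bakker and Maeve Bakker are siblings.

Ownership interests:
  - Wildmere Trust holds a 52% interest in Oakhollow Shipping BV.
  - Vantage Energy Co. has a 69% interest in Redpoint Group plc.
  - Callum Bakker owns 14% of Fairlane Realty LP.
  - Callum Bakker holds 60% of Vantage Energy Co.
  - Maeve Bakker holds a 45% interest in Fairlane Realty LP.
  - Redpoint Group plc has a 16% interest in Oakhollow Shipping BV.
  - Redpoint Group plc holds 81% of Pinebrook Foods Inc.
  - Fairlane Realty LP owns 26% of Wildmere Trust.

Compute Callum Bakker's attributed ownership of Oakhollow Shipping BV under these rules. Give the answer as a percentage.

14.6008%

By sibling attribution (R2), Callum Bakker is treated as also owning Maeve Bakker's interest in Fairlane Realty LP, giving 14% + 45% = 59%.
Chain via Vantage Energy Co. → Redpoint Group plc (R1): 60% × 69% × 16% = 6.624% of Oakhollow Shipping BV.
Chain via Fairlane Realty LP → Wildmere Trust (R1): 59% × 26% × 52% = 7.9768% of Oakhollow Shipping BV.
Aggregating (R3): 6.624% + 7.9768% = 14.6008%.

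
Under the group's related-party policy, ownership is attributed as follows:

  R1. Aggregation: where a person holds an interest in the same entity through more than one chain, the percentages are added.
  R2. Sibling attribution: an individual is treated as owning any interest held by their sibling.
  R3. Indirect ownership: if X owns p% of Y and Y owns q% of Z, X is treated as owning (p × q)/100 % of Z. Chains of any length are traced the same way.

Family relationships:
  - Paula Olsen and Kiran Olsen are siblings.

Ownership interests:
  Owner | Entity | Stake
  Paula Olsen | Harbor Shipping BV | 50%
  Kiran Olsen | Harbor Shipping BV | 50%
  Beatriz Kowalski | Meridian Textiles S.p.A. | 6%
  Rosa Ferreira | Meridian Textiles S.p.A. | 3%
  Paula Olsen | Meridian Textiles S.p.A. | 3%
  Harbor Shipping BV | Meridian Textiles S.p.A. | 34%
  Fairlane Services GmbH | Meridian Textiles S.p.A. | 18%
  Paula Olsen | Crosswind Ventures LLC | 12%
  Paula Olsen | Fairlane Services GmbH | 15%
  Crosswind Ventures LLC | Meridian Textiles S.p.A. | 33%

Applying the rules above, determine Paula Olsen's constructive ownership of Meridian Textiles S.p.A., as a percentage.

43.66%

By sibling attribution (R2), Paula Olsen is treated as also owning Kiran Olsen's interest in Harbor Shipping BV, giving 50% + 50% = 100%.
Chain via Harbor Shipping BV (R3): 100% × 34% = 34% of Meridian Textiles S.p.A.
Chain via Crosswind Ventures LLC (R3): 12% × 33% = 3.96% of Meridian Textiles S.p.A.
Chain via Fairlane Services GmbH (R3): 15% × 18% = 2.7% of Meridian Textiles S.p.A.
Direct interest in Meridian Textiles S.p.A: 3%.
Aggregating (R1): 34% + 3.96% + 2.7% + 3% = 43.66%.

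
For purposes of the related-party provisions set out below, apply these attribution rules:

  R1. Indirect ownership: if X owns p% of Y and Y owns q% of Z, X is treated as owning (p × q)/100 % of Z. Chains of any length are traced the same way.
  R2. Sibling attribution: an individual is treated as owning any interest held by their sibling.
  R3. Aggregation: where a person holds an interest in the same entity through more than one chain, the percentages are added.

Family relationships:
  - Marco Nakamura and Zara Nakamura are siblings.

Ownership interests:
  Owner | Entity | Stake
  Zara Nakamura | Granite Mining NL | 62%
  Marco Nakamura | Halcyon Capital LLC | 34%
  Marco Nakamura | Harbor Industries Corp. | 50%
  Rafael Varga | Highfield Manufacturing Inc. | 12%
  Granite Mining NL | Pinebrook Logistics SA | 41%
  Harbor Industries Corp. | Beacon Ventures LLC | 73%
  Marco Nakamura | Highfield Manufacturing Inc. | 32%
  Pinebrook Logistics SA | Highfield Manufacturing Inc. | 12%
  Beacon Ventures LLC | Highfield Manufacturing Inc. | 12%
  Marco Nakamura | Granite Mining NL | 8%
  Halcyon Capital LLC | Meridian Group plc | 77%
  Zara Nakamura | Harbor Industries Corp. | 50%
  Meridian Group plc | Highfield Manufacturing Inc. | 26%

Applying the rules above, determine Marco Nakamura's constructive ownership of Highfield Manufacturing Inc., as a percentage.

By sibling attribution (R2), Marco Nakamura is treated as also owning Zara Nakamura's interest in Harbor Industries Corp, giving 50% + 50% = 100%.
By sibling attribution (R2), Marco Nakamura is treated as also owning Zara Nakamura's interest in Granite Mining NL, giving 8% + 62% = 70%.
Chain via Harbor Industries Corp. → Beacon Ventures LLC (R1): 100% × 73% × 12% = 8.76% of Highfield Manufacturing Inc.
Chain via Granite Mining NL → Pinebrook Logistics SA (R1): 70% × 41% × 12% = 3.444% of Highfield Manufacturing Inc.
Chain via Halcyon Capital LLC → Meridian Group plc (R1): 34% × 77% × 26% = 6.8068% of Highfield Manufacturing Inc.
Direct interest in Highfield Manufacturing Inc: 32%.
Aggregating (R3): 8.76% + 3.444% + 6.8068% + 32% = 51.0108%.

51.0108%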